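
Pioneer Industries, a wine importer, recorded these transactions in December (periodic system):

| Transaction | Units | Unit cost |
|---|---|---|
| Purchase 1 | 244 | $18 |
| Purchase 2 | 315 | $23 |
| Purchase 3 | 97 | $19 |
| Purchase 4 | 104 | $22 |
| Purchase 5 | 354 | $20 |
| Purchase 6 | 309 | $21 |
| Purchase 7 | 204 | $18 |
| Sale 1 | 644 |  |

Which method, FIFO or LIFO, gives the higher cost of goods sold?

FIFO

FIFO COGS: 244 @ $18 + 315 @ $23 + 85 @ $19 = $13,252
LIFO COGS: 204 @ $18 + 309 @ $21 + 131 @ $20 = $12,781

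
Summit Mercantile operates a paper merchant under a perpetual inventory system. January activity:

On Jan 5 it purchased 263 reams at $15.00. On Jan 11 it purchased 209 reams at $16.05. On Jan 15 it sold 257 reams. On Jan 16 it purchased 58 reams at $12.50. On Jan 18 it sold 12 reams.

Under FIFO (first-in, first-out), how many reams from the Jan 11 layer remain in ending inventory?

Jan 15, 257 sold [FIFO — oldest first]: 257 @ $15.00 = $3,855.00
Jan 18, 12 sold [FIFO — oldest first]: 6 @ $15.00 + 6 @ $16.05 = $186.30
Total COGS = $3,855.00 + $186.30 = $4,041.30
Ending inventory: 203 @ $16.05 + 58 @ $12.50 = $3,983.15

203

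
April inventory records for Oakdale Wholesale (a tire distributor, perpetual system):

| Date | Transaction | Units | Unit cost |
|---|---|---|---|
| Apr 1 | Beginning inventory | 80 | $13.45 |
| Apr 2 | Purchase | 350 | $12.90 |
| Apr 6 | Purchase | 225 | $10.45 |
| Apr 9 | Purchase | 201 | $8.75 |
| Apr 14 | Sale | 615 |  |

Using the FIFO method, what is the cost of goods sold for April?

COGS = $7,524.25

Apr 14, 615 sold [FIFO — oldest first]: 80 @ $13.45 + 350 @ $12.90 + 185 @ $10.45 = $7,524.25
Ending inventory: 40 @ $10.45 + 201 @ $8.75 = $2,176.75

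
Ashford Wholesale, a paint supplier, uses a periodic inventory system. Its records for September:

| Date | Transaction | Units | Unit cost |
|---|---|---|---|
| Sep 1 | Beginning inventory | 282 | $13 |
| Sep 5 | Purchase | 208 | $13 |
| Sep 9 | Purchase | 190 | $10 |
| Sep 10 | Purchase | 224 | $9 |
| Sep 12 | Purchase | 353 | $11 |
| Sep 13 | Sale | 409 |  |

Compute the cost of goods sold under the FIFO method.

COGS = $5,317

Sep 13, 409 sold [FIFO — oldest first]: 282 @ $13 + 127 @ $13 = $5,317
Ending inventory: 81 @ $13 + 190 @ $10 + 224 @ $9 + 353 @ $11 = $8,852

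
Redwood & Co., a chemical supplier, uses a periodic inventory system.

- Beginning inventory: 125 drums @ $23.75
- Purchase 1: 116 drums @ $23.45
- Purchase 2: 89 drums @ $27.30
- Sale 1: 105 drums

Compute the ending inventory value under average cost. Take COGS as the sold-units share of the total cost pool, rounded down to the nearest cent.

Sale 1, sell 105: 105/330 × $8,118.65 → $2,583.20
Ending inventory (cost pool remaining) = $5,535.45
Check: goods available $8,118.65 = COGS $2,583.20 + ending $5,535.45

Ending inventory = $5,535.45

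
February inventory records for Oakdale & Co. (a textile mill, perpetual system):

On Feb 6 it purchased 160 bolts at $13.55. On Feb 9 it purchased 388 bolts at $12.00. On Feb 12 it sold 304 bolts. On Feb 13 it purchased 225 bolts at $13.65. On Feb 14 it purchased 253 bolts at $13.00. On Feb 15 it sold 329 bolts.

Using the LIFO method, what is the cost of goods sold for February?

COGS = $7,974.40

Feb 12, 304 sold [LIFO — newest first]: 304 @ $12.00 = $3,648.00
Feb 15, 329 sold [LIFO — newest first]: 253 @ $13.00 + 76 @ $13.65 = $4,326.40
Total COGS = $3,648.00 + $4,326.40 = $7,974.40
Ending inventory: 160 @ $13.55 + 84 @ $12.00 + 149 @ $13.65 = $5,209.85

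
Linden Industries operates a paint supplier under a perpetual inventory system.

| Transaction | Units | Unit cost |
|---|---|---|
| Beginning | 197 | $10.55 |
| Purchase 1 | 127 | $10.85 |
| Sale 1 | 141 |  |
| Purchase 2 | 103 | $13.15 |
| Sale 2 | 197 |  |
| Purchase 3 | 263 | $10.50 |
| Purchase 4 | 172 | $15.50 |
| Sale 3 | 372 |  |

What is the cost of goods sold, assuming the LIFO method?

COGS = $8,637.80

Sale 1 (141) [LIFO — newest first]: 127 @ $10.85 + 14 @ $10.55 = $1,525.65
Sale 2 (197) [LIFO — newest first]: 103 @ $13.15 + 94 @ $10.55 = $2,346.15
Sale 3 (372) [LIFO — newest first]: 172 @ $15.50 + 200 @ $10.50 = $4,766.00
Total COGS = $1,525.65 + $2,346.15 + $4,766.00 = $8,637.80
Ending inventory: 89 @ $10.55 + 63 @ $10.50 = $1,600.45
Check: goods available $10,238.25 = COGS $8,637.80 + ending $1,600.45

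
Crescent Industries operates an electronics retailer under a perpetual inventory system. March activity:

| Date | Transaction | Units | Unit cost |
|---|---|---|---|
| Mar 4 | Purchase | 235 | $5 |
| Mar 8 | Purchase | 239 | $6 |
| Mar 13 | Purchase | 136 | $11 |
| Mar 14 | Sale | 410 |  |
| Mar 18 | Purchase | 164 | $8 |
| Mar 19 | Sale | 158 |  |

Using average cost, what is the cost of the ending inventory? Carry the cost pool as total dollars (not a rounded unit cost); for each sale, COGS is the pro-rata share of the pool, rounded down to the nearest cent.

Ending inventory = $1,504.21

After Mar 4: 235 on hand, pool $1,175.00 (≈ $5.0000 each)
After Mar 8: 474 on hand, pool $2,609.00 (≈ $5.5042 each)
After Mar 13: 610 on hand, pool $4,105.00 (≈ $6.7295 each)
Mar 14, sell 410: 410/610 × $4,105.00 → $2,759.09
After Mar 18: 364 on hand, pool $2,657.91 (≈ $7.3020 each)
Mar 19, sell 158: 158/364 × $2,657.91 → $1,153.70
Total COGS = $2,759.09 + $1,153.70 = $3,912.79
Ending inventory (cost pool remaining) = $1,504.21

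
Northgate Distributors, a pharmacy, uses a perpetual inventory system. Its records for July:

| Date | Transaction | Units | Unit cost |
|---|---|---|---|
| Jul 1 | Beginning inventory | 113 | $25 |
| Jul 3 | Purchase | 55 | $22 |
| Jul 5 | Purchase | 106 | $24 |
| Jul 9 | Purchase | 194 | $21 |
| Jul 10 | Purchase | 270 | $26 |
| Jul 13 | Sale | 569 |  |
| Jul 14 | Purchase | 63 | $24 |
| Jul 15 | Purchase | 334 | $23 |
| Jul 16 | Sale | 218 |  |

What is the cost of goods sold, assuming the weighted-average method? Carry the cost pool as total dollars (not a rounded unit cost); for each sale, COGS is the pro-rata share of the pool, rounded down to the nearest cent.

After Jul 1: 113 on hand, pool $2,825.00 (≈ $25.0000 each)
After Jul 3: 168 on hand, pool $4,035.00 (≈ $24.0179 each)
After Jul 5: 274 on hand, pool $6,579.00 (≈ $24.0109 each)
After Jul 9: 468 on hand, pool $10,653.00 (≈ $22.7628 each)
After Jul 10: 738 on hand, pool $17,673.00 (≈ $23.9472 each)
Jul 13, sell 569: 569/738 × $17,673.00 → $13,625.93
After Jul 14: 232 on hand, pool $5,559.07 (≈ $23.9615 each)
After Jul 15: 566 on hand, pool $13,241.07 (≈ $23.3941 each)
Jul 16, sell 218: 218/566 × $13,241.07 → $5,099.91
Total COGS = $13,625.93 + $5,099.91 = $18,725.84
Ending inventory (cost pool remaining) = $8,141.16

COGS = $18,725.84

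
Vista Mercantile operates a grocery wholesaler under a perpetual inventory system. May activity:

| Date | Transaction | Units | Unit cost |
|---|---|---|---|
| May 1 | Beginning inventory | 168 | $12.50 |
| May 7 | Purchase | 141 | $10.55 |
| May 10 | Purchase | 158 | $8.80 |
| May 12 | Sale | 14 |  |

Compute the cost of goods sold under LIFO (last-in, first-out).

May 12, 14 sold [LIFO — newest first]: 14 @ $8.80 = $123.20
Ending inventory: 168 @ $12.50 + 141 @ $10.55 + 144 @ $8.80 = $4,854.75

COGS = $123.20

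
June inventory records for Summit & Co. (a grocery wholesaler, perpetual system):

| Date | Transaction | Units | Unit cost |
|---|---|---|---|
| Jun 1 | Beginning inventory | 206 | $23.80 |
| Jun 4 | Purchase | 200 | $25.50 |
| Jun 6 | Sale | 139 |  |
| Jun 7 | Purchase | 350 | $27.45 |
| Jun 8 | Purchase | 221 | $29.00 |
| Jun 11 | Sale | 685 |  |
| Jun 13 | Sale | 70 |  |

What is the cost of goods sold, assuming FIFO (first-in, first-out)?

COGS = $23,612.30

Jun 6, 139 sold [FIFO — oldest first]: 139 @ $23.80 = $3,308.20
Jun 11, 685 sold [FIFO — oldest first]: 67 @ $23.80 + 200 @ $25.50 + 350 @ $27.45 + 68 @ $29.00 = $18,274.10
Jun 13, 70 sold [FIFO — oldest first]: 70 @ $29.00 = $2,030.00
Total COGS = $3,308.20 + $18,274.10 + $2,030.00 = $23,612.30
Ending inventory: 83 @ $29.00 = $2,407.00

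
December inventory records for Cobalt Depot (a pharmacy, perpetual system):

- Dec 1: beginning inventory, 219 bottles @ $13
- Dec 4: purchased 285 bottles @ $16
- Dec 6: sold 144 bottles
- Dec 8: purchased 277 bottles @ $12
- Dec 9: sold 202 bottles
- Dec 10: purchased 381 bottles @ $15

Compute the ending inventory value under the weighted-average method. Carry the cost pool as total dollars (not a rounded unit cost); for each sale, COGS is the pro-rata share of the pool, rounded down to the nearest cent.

Ending inventory = $11,597.90

After Dec 1: 219 on hand, pool $2,847.00 (≈ $13.0000 each)
After Dec 4: 504 on hand, pool $7,407.00 (≈ $14.6964 each)
Dec 6, sell 144: 144/504 × $7,407.00 → $2,116.28
After Dec 8: 637 on hand, pool $8,614.72 (≈ $13.5239 each)
Dec 9, sell 202: 202/637 × $8,614.72 → $2,731.82
After Dec 10: 816 on hand, pool $11,597.90 (≈ $14.2131 each)
Total COGS = $2,116.28 + $2,731.82 = $4,848.10
Ending inventory (cost pool remaining) = $11,597.90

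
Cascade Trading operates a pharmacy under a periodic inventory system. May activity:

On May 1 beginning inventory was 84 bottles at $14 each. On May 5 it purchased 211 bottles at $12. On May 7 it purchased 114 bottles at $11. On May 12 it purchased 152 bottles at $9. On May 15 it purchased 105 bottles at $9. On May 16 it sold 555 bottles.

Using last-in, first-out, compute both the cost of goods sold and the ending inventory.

COGS = $5,775; ending inventory = $1,500

May 16, 555 sold [LIFO — newest first]: 105 @ $9 + 152 @ $9 + 114 @ $11 + 184 @ $12 = $5,775
Ending inventory: 84 @ $14 + 27 @ $12 = $1,500
Check: goods available $7,275 = COGS $5,775 + ending $1,500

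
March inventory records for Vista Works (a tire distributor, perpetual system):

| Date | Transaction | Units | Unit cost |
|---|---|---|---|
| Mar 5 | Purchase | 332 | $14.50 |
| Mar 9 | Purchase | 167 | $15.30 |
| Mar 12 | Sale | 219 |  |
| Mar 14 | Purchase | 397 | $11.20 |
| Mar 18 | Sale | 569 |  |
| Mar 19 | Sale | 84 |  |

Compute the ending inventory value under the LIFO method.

Ending inventory = $348.00

Mar 12, 219 sold [LIFO — newest first]: 167 @ $15.30 + 52 @ $14.50 = $3,309.10
Mar 18, 569 sold [LIFO — newest first]: 397 @ $11.20 + 172 @ $14.50 = $6,940.40
Mar 19, 84 sold [LIFO — newest first]: 84 @ $14.50 = $1,218.00
Total COGS = $3,309.10 + $6,940.40 + $1,218.00 = $11,467.50
Ending inventory: 24 @ $14.50 = $348.00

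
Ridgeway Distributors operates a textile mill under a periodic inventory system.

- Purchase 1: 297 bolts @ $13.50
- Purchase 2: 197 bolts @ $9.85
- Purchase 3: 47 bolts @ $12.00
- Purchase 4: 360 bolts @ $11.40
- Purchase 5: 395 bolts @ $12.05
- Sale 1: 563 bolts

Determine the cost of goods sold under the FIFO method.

Sale 1 (563) [FIFO — oldest first]: 297 @ $13.50 + 197 @ $9.85 + 47 @ $12.00 + 22 @ $11.40 = $6,764.75
Ending inventory: 338 @ $11.40 + 395 @ $12.05 = $8,612.95
Check: goods available $15,377.70 = COGS $6,764.75 + ending $8,612.95

COGS = $6,764.75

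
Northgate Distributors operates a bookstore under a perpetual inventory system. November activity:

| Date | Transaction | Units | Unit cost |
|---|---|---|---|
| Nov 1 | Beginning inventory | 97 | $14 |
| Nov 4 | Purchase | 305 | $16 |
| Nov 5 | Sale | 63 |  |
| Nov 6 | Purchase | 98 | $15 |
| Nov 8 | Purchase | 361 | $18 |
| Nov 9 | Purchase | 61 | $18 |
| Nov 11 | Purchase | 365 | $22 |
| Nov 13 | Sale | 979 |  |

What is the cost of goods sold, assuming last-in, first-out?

Nov 5, 63 sold [LIFO — newest first]: 63 @ $16 = $1,008
Nov 13, 979 sold [LIFO — newest first]: 365 @ $22 + 61 @ $18 + 361 @ $18 + 98 @ $15 + 94 @ $16 = $18,600
Total COGS = $1,008 + $18,600 = $19,608
Ending inventory: 97 @ $14 + 148 @ $16 = $3,726

COGS = $19,608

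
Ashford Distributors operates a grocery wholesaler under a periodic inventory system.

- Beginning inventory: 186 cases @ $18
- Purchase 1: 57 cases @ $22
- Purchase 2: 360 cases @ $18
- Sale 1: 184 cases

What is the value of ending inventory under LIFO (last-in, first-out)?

Ending inventory = $7,770

Sale 1 (184) [LIFO — newest first]: 184 @ $18 = $3,312
Ending inventory: 186 @ $18 + 57 @ $22 + 176 @ $18 = $7,770
Check: goods available $11,082 = COGS $3,312 + ending $7,770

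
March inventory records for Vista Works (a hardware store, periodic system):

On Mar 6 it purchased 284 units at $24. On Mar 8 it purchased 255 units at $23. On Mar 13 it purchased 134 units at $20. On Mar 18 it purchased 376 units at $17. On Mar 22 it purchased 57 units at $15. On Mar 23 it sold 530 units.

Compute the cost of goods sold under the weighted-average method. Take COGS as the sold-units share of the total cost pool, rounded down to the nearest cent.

Mar 23, sell 530: 530/1106 × $22,608.00 → $10,833.85
Ending inventory (cost pool remaining) = $11,774.15
Check: goods available $22,608.00 = COGS $10,833.85 + ending $11,774.15

COGS = $10,833.85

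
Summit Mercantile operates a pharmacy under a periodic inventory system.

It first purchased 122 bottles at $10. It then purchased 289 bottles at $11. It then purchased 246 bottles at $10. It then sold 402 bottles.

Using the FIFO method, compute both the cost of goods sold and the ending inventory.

Sale 1 (402) [FIFO — oldest first]: 122 @ $10 + 280 @ $11 = $4,300
Ending inventory: 9 @ $11 + 246 @ $10 = $2,559
Check: goods available $6,859 = COGS $4,300 + ending $2,559

COGS = $4,300; ending inventory = $2,559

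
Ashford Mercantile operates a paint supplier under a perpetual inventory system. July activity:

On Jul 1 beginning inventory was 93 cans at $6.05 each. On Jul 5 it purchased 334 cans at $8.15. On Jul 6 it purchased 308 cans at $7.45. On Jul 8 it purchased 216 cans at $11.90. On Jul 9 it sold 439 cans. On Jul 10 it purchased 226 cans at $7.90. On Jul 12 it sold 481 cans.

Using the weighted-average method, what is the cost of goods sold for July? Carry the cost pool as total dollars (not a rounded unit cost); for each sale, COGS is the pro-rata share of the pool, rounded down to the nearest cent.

COGS = $7,785.44

After Jul 1: 93 on hand, pool $562.65 (≈ $6.0500 each)
After Jul 5: 427 on hand, pool $3,284.75 (≈ $7.6926 each)
After Jul 6: 735 on hand, pool $5,579.35 (≈ $7.5910 each)
After Jul 8: 951 on hand, pool $8,149.75 (≈ $8.5697 each)
Jul 9, sell 439: 439/951 × $8,149.75 → $3,762.08
After Jul 10: 738 on hand, pool $6,173.07 (≈ $8.3646 each)
Jul 12, sell 481: 481/738 × $6,173.07 → $4,023.36
Total COGS = $3,762.08 + $4,023.36 = $7,785.44
Ending inventory (cost pool remaining) = $2,149.71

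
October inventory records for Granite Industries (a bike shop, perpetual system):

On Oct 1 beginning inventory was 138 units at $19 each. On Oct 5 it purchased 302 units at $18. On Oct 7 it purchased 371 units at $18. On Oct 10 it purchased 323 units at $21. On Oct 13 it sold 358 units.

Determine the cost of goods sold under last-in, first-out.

Oct 13, 358 sold [LIFO — newest first]: 323 @ $21 + 35 @ $18 = $7,413
Ending inventory: 138 @ $19 + 302 @ $18 + 336 @ $18 = $14,106
Check: goods available $21,519 = COGS $7,413 + ending $14,106

COGS = $7,413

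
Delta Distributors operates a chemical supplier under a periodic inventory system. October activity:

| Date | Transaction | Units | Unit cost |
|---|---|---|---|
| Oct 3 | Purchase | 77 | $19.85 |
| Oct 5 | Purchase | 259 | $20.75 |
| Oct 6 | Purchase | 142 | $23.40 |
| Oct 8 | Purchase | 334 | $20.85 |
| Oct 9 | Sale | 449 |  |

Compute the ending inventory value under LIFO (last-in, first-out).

Ending inventory = $7,534.50

Oct 9, 449 sold [LIFO — newest first]: 334 @ $20.85 + 115 @ $23.40 = $9,654.90
Ending inventory: 77 @ $19.85 + 259 @ $20.75 + 27 @ $23.40 = $7,534.50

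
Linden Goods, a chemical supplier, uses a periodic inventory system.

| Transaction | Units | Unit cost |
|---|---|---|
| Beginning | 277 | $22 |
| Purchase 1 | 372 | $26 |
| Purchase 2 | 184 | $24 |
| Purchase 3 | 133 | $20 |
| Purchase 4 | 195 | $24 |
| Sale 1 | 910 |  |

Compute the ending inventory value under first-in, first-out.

Ending inventory = $5,800

Sale 1 (910) [FIFO — oldest first]: 277 @ $22 + 372 @ $26 + 184 @ $24 + 77 @ $20 = $21,722
Ending inventory: 56 @ $20 + 195 @ $24 = $5,800
Check: goods available $27,522 = COGS $21,722 + ending $5,800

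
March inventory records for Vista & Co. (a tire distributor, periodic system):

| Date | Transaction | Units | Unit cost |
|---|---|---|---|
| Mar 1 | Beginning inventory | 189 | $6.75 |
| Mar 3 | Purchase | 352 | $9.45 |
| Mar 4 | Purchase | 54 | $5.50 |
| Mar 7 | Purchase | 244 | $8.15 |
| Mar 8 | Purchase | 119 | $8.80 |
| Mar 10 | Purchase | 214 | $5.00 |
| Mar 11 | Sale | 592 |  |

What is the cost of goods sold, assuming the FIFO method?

COGS = $4,882.65

Mar 11, 592 sold [FIFO — oldest first]: 189 @ $6.75 + 352 @ $9.45 + 51 @ $5.50 = $4,882.65
Ending inventory: 3 @ $5.50 + 244 @ $8.15 + 119 @ $8.80 + 214 @ $5.00 = $4,122.30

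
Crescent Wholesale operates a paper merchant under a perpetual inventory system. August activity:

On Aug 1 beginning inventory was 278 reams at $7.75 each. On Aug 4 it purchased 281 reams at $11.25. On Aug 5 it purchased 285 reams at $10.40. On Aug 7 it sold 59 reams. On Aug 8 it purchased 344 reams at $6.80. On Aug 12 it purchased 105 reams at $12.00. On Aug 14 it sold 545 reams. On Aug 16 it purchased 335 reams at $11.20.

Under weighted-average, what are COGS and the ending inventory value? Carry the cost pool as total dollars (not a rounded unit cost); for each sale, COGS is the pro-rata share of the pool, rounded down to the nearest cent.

After Aug 1: 278 on hand, pool $2,154.50 (≈ $7.7500 each)
After Aug 4: 559 on hand, pool $5,315.75 (≈ $9.5094 each)
After Aug 5: 844 on hand, pool $8,279.75 (≈ $9.8101 each)
Aug 7, sell 59: 59/844 × $8,279.75 → $578.79
After Aug 8: 1129 on hand, pool $10,040.16 (≈ $8.8930 each)
After Aug 12: 1234 on hand, pool $11,300.16 (≈ $9.1573 each)
Aug 14, sell 545: 545/1234 × $11,300.16 → $4,990.75
After Aug 16: 1024 on hand, pool $10,061.41 (≈ $9.8256 each)
Total COGS = $578.79 + $4,990.75 = $5,569.54
Ending inventory (cost pool remaining) = $10,061.41

COGS = $5,569.54; ending inventory = $10,061.41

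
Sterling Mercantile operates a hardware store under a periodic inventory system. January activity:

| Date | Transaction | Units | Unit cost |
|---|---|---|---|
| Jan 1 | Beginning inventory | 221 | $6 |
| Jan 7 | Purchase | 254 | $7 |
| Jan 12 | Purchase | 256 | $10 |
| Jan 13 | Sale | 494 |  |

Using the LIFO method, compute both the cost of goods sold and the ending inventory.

COGS = $4,226; ending inventory = $1,438

Jan 13, 494 sold [LIFO — newest first]: 256 @ $10 + 238 @ $7 = $4,226
Ending inventory: 221 @ $6 + 16 @ $7 = $1,438
Check: goods available $5,664 = COGS $4,226 + ending $1,438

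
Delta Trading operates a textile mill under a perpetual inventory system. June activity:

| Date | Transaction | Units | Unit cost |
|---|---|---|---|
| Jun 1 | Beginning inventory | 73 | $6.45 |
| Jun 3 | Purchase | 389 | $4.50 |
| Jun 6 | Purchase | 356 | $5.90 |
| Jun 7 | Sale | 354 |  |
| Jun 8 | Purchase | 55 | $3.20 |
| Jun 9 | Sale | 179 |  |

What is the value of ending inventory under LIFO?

Jun 7, 354 sold [LIFO — newest first]: 354 @ $5.90 = $2,088.60
Jun 9, 179 sold [LIFO — newest first]: 55 @ $3.20 + 2 @ $5.90 + 122 @ $4.50 = $736.80
Total COGS = $2,088.60 + $736.80 = $2,825.40
Ending inventory: 73 @ $6.45 + 267 @ $4.50 = $1,672.35
Check: goods available $4,497.75 = COGS $2,825.40 + ending $1,672.35

Ending inventory = $1,672.35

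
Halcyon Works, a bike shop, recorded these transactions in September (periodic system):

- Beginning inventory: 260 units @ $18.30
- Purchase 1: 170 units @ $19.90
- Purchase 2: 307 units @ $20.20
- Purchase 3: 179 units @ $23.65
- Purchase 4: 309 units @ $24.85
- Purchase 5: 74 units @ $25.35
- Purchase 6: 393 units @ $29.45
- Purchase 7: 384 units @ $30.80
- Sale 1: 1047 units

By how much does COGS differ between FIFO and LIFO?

$8,316.45

FIFO COGS: 260 @ $18.30 + 170 @ $19.90 + 307 @ $20.20 + 179 @ $23.65 + 131 @ $24.85 = $21,831.10
LIFO COGS: 384 @ $30.80 + 393 @ $29.45 + 74 @ $25.35 + 196 @ $24.85 = $30,147.55
Difference = |$21,831.10 − $30,147.55| = $8,316.45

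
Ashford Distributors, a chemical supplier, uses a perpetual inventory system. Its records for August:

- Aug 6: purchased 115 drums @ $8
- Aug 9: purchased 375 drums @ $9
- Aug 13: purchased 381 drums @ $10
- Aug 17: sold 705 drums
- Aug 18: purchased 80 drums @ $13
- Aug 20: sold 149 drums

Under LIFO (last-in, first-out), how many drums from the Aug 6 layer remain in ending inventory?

Aug 17, 705 sold [LIFO — newest first]: 381 @ $10 + 324 @ $9 = $6,726
Aug 20, 149 sold [LIFO — newest first]: 80 @ $13 + 51 @ $9 + 18 @ $8 = $1,643
Total COGS = $6,726 + $1,643 = $8,369
Ending inventory: 97 @ $8 = $776
Check: goods available $9,145 = COGS $8,369 + ending $776

97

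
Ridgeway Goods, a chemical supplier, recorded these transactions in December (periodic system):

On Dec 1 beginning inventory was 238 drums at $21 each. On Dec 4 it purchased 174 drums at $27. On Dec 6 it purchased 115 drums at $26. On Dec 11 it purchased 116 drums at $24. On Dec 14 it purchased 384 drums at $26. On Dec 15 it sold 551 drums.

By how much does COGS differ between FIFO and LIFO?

FIFO COGS: 238 @ $21 + 174 @ $27 + 115 @ $26 + 24 @ $24 = $13,262
LIFO COGS: 384 @ $26 + 116 @ $24 + 51 @ $26 = $14,094
Difference = |$13,262 − $14,094| = $832

$832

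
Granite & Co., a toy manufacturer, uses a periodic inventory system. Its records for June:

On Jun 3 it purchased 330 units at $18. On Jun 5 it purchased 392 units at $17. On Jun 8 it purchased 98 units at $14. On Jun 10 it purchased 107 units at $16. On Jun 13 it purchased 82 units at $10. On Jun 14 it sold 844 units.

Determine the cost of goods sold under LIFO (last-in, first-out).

Jun 14, 844 sold [LIFO — newest first]: 82 @ $10 + 107 @ $16 + 98 @ $14 + 392 @ $17 + 165 @ $18 = $13,538
Ending inventory: 165 @ $18 = $2,970
Check: goods available $16,508 = COGS $13,538 + ending $2,970

COGS = $13,538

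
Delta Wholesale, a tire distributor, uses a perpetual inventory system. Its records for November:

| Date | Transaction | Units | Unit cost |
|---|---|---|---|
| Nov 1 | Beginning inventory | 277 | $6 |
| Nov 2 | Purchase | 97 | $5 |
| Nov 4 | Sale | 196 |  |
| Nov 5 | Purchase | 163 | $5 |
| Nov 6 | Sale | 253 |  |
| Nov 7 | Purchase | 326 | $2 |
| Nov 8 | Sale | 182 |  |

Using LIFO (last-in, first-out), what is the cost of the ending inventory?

Ending inventory = $816

Nov 4, 196 sold [LIFO — newest first]: 97 @ $5 + 99 @ $6 = $1,079
Nov 6, 253 sold [LIFO — newest first]: 163 @ $5 + 90 @ $6 = $1,355
Nov 8, 182 sold [LIFO — newest first]: 182 @ $2 = $364
Total COGS = $1,079 + $1,355 + $364 = $2,798
Ending inventory: 88 @ $6 + 144 @ $2 = $816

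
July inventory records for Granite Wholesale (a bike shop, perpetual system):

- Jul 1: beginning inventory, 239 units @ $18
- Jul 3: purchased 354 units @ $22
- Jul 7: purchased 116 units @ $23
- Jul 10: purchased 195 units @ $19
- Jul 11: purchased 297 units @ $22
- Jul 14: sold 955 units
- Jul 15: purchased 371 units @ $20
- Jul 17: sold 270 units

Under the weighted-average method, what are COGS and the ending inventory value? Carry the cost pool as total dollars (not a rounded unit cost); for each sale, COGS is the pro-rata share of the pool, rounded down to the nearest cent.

After Jul 1: 239 on hand, pool $4,302.00 (≈ $18.0000 each)
After Jul 3: 593 on hand, pool $12,090.00 (≈ $20.3879 each)
After Jul 7: 709 on hand, pool $14,758.00 (≈ $20.8152 each)
After Jul 10: 904 on hand, pool $18,463.00 (≈ $20.4237 each)
After Jul 11: 1201 on hand, pool $24,997.00 (≈ $20.8135 each)
Jul 14, sell 955: 955/1201 × $24,997.00 → $19,876.88
After Jul 15: 617 on hand, pool $12,540.12 (≈ $20.3243 each)
Jul 17, sell 270: 270/617 × $12,540.12 → $5,487.57
Total COGS = $19,876.88 + $5,487.57 = $25,364.45
Ending inventory (cost pool remaining) = $7,052.55
Check: goods available $32,417.00 = COGS $25,364.45 + ending $7,052.55

COGS = $25,364.45; ending inventory = $7,052.55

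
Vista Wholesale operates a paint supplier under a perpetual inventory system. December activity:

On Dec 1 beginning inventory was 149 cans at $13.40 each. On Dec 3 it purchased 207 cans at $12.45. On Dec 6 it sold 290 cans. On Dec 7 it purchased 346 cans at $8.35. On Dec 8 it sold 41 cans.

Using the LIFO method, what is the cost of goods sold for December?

Dec 6, 290 sold [LIFO — newest first]: 207 @ $12.45 + 83 @ $13.40 = $3,689.35
Dec 8, 41 sold [LIFO — newest first]: 41 @ $8.35 = $342.35
Total COGS = $3,689.35 + $342.35 = $4,031.70
Ending inventory: 66 @ $13.40 + 305 @ $8.35 = $3,431.15
Check: goods available $7,462.85 = COGS $4,031.70 + ending $3,431.15

COGS = $4,031.70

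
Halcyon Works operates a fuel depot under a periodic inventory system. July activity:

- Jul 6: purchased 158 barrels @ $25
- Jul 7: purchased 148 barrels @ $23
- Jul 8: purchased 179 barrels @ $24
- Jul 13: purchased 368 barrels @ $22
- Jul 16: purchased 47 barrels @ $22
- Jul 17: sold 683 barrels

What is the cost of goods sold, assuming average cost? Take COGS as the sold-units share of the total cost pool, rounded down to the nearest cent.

Jul 17, sell 683: 683/900 × $20,780.00 → $15,769.71
Ending inventory (cost pool remaining) = $5,010.29
Check: goods available $20,780.00 = COGS $15,769.71 + ending $5,010.29

COGS = $15,769.71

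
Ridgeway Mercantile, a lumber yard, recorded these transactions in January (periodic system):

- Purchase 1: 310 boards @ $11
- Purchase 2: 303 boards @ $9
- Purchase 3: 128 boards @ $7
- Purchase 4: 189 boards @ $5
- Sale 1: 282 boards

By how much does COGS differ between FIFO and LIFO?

$1,506

FIFO COGS: 282 @ $11 = $3,102
LIFO COGS: 189 @ $5 + 93 @ $7 = $1,596
Difference = |$3,102 − $1,596| = $1,506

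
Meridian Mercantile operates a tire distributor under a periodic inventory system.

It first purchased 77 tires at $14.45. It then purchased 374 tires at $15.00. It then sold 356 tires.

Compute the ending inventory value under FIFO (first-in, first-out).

Ending inventory = $1,425.00

Sale 1 (356) [FIFO — oldest first]: 77 @ $14.45 + 279 @ $15.00 = $5,297.65
Ending inventory: 95 @ $15.00 = $1,425.00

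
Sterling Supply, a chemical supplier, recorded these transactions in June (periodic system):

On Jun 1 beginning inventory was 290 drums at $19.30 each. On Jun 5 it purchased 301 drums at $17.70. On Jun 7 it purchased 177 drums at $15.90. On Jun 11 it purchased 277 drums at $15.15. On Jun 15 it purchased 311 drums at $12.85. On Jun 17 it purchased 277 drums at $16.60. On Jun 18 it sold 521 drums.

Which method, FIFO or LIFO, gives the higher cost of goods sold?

FIFO

FIFO COGS: 290 @ $19.30 + 231 @ $17.70 = $9,685.70
LIFO COGS: 277 @ $16.60 + 244 @ $12.85 = $7,733.60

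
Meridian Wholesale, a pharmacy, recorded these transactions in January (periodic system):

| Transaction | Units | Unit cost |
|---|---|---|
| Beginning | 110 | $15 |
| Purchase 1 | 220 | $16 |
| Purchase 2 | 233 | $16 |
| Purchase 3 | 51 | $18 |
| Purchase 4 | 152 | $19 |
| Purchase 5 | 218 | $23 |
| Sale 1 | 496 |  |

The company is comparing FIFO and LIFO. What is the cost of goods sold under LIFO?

COGS = $10,020

FIFO COGS: 110 @ $15 + 220 @ $16 + 166 @ $16 = $7,826
LIFO COGS: 218 @ $23 + 152 @ $19 + 51 @ $18 + 75 @ $16 = $10,020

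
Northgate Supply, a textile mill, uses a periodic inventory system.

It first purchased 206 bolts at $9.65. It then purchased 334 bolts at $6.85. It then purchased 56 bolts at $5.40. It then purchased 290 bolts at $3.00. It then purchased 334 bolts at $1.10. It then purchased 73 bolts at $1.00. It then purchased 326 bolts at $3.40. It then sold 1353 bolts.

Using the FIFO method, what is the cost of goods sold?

Sale 1 (1353) [FIFO — oldest first]: 206 @ $9.65 + 334 @ $6.85 + 56 @ $5.40 + 290 @ $3.00 + 334 @ $1.10 + 73 @ $1.00 + 60 @ $3.40 = $6,092.60
Ending inventory: 266 @ $3.40 = $904.40

COGS = $6,092.60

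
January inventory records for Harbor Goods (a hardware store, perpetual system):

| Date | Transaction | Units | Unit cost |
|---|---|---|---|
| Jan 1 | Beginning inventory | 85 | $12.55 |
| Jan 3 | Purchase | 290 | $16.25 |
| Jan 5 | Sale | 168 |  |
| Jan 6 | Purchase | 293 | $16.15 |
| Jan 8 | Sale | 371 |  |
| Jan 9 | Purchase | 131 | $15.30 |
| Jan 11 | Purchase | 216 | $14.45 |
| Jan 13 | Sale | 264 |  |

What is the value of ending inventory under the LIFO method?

Ending inventory = $3,051.65

Jan 5, 168 sold [LIFO — newest first]: 168 @ $16.25 = $2,730.00
Jan 8, 371 sold [LIFO — newest first]: 293 @ $16.15 + 78 @ $16.25 = $5,999.45
Jan 13, 264 sold [LIFO — newest first]: 216 @ $14.45 + 48 @ $15.30 = $3,855.60
Total COGS = $2,730.00 + $5,999.45 + $3,855.60 = $12,585.05
Ending inventory: 85 @ $12.55 + 44 @ $16.25 + 83 @ $15.30 = $3,051.65
Check: goods available $15,636.70 = COGS $12,585.05 + ending $3,051.65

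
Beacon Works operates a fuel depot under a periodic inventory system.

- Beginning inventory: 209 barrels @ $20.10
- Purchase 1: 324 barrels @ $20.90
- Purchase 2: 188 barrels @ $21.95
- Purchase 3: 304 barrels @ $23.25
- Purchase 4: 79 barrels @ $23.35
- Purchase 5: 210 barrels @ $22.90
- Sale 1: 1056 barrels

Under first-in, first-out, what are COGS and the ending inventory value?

Sale 1 (1056) [FIFO — oldest first]: 209 @ $20.10 + 324 @ $20.90 + 188 @ $21.95 + 304 @ $23.25 + 31 @ $23.35 = $22,890.95
Ending inventory: 48 @ $23.35 + 210 @ $22.90 = $5,929.80

COGS = $22,890.95; ending inventory = $5,929.80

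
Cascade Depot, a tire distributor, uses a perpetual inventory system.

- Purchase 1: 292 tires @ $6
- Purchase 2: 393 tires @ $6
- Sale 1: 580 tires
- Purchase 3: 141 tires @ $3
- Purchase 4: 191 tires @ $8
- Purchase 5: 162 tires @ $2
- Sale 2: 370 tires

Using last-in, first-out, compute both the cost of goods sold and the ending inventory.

Sale 1 (580) [LIFO — newest first]: 393 @ $6 + 187 @ $6 = $3,480
Sale 2 (370) [LIFO — newest first]: 162 @ $2 + 191 @ $8 + 17 @ $3 = $1,903
Total COGS = $3,480 + $1,903 = $5,383
Ending inventory: 105 @ $6 + 124 @ $3 = $1,002
Check: goods available $6,385 = COGS $5,383 + ending $1,002

COGS = $5,383; ending inventory = $1,002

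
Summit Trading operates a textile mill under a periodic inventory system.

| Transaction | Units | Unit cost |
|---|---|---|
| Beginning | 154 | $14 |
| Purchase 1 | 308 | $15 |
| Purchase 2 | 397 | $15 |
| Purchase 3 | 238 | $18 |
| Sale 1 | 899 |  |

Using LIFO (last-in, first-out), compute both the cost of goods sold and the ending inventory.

Sale 1 (899) [LIFO — newest first]: 238 @ $18 + 397 @ $15 + 264 @ $15 = $14,199
Ending inventory: 154 @ $14 + 44 @ $15 = $2,816

COGS = $14,199; ending inventory = $2,816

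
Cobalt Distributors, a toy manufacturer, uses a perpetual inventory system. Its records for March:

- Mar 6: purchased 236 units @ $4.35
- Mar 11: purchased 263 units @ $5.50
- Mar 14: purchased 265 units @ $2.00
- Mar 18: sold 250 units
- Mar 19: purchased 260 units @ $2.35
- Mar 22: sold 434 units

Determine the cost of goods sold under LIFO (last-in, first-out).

COGS = $2,015.50

Mar 18, 250 sold [LIFO — newest first]: 250 @ $2.00 = $500.00
Mar 22, 434 sold [LIFO — newest first]: 260 @ $2.35 + 15 @ $2.00 + 159 @ $5.50 = $1,515.50
Total COGS = $500.00 + $1,515.50 = $2,015.50
Ending inventory: 236 @ $4.35 + 104 @ $5.50 = $1,598.60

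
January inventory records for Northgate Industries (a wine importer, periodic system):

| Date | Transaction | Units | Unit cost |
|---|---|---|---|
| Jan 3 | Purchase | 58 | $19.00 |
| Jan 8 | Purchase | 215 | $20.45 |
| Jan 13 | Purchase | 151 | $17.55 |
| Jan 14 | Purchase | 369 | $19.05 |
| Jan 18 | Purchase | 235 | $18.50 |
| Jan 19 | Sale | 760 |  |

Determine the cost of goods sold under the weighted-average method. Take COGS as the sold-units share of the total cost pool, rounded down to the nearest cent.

COGS = $14,435.37

Jan 19, sell 760: 760/1028 × $19,525.75 → $14,435.37
Ending inventory (cost pool remaining) = $5,090.38
Check: goods available $19,525.75 = COGS $14,435.37 + ending $5,090.38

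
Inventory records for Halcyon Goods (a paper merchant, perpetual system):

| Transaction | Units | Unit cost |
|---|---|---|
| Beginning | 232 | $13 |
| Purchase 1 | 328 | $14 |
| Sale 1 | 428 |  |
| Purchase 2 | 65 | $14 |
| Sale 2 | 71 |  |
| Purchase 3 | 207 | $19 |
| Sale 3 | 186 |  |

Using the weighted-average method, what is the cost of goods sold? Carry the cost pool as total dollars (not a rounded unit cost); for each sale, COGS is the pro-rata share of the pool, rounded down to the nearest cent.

COGS = $9,951.54

After Beginning: 232 on hand, pool $3,016.00 (≈ $13.0000 each)
After Purchase 1: 560 on hand, pool $7,608.00 (≈ $13.5857 each)
Sale 1, sell 428: 428/560 × $7,608.00 → $5,814.68
After Purchase 2: 197 on hand, pool $2,703.32 (≈ $13.7224 each)
Sale 2, sell 71: 71/197 × $2,703.32 → $974.29
After Purchase 3: 333 on hand, pool $5,662.03 (≈ $17.0031 each)
Sale 3, sell 186: 186/333 × $5,662.03 → $3,162.57
Total COGS = $5,814.68 + $974.29 + $3,162.57 = $9,951.54
Ending inventory (cost pool remaining) = $2,499.46
Check: goods available $12,451.00 = COGS $9,951.54 + ending $2,499.46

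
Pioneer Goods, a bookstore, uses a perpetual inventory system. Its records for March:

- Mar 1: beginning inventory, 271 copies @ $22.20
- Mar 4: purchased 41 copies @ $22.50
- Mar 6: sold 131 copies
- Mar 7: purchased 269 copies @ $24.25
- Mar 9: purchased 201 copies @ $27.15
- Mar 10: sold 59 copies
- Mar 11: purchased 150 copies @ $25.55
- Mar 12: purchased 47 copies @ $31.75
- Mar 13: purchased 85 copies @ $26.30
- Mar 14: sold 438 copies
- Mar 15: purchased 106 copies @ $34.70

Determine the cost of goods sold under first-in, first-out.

Mar 6, 131 sold [FIFO — oldest first]: 131 @ $22.20 = $2,908.20
Mar 10, 59 sold [FIFO — oldest first]: 59 @ $22.20 = $1,309.80
Mar 14, 438 sold [FIFO — oldest first]: 81 @ $22.20 + 41 @ $22.50 + 269 @ $24.25 + 47 @ $27.15 = $10,520.00
Total COGS = $2,908.20 + $1,309.80 + $10,520.00 = $14,738.00
Ending inventory: 154 @ $27.15 + 150 @ $25.55 + 47 @ $31.75 + 85 @ $26.30 + 106 @ $34.70 = $15,419.55
Check: goods available $30,157.55 = COGS $14,738.00 + ending $15,419.55

COGS = $14,738.00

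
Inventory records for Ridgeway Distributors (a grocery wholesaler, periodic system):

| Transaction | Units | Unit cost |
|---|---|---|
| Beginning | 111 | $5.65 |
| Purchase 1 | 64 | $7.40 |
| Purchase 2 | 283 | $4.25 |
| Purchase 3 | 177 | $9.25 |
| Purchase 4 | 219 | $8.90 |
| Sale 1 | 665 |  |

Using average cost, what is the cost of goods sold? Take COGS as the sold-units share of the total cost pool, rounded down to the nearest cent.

COGS = $4,586.35

Sale 1, sell 665: 665/854 × $5,889.85 → $4,586.35
Ending inventory (cost pool remaining) = $1,303.50
Check: goods available $5,889.85 = COGS $4,586.35 + ending $1,303.50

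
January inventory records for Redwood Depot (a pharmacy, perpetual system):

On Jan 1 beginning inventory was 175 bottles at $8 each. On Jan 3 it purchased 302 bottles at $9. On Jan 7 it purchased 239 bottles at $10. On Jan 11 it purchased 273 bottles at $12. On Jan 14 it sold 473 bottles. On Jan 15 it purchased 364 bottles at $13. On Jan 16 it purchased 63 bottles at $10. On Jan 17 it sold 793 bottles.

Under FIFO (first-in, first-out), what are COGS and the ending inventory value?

COGS = $13,385; ending inventory = $1,761

Jan 14, 473 sold [FIFO — oldest first]: 175 @ $8 + 298 @ $9 = $4,082
Jan 17, 793 sold [FIFO — oldest first]: 4 @ $9 + 239 @ $10 + 273 @ $12 + 277 @ $13 = $9,303
Total COGS = $4,082 + $9,303 = $13,385
Ending inventory: 87 @ $13 + 63 @ $10 = $1,761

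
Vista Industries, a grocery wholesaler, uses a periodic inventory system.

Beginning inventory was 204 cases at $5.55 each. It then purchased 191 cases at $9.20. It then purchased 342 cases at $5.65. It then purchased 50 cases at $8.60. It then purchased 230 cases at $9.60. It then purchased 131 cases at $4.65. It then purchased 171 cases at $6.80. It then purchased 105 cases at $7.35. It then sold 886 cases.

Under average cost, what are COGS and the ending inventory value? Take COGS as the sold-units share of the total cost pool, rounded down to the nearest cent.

Sale 1, sell 886: 886/1424 × $10,003.40 → $6,224.02
Ending inventory (cost pool remaining) = $3,779.38
Check: goods available $10,003.40 = COGS $6,224.02 + ending $3,779.38

COGS = $6,224.02; ending inventory = $3,779.38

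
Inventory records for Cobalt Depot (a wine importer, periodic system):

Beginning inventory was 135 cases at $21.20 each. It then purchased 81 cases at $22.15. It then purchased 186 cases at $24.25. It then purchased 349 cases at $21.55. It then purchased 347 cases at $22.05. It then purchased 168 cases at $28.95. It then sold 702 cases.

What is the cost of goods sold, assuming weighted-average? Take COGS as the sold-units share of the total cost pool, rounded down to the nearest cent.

Sale 1, sell 702: 702/1266 × $29,202.55 → $16,192.88
Ending inventory (cost pool remaining) = $13,009.67

COGS = $16,192.88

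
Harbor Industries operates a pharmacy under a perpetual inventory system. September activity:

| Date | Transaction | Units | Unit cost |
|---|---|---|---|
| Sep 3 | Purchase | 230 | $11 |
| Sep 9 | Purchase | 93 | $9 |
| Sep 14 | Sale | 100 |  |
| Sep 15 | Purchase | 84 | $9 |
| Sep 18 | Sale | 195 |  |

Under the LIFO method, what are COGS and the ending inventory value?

Sep 14, 100 sold [LIFO — newest first]: 93 @ $9 + 7 @ $11 = $914
Sep 18, 195 sold [LIFO — newest first]: 84 @ $9 + 111 @ $11 = $1,977
Total COGS = $914 + $1,977 = $2,891
Ending inventory: 112 @ $11 = $1,232
Check: goods available $4,123 = COGS $2,891 + ending $1,232

COGS = $2,891; ending inventory = $1,232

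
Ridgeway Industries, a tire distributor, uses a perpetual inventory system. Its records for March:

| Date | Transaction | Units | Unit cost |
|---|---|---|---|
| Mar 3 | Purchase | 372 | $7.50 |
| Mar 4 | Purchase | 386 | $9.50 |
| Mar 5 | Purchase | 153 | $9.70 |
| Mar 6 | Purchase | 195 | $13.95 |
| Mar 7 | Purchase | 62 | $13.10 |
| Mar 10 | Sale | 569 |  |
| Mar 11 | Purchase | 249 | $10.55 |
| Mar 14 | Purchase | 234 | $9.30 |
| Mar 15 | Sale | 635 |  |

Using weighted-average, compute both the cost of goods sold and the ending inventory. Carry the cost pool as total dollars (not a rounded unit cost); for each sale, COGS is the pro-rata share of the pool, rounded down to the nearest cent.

COGS = $11,861.52; ending inventory = $4,415.18

After Mar 3: 372 on hand, pool $2,790.00 (≈ $7.5000 each)
After Mar 4: 758 on hand, pool $6,457.00 (≈ $8.5185 each)
After Mar 5: 911 on hand, pool $7,941.10 (≈ $8.7169 each)
After Mar 6: 1106 on hand, pool $10,661.35 (≈ $9.6396 each)
After Mar 7: 1168 on hand, pool $11,473.55 (≈ $9.8232 each)
Mar 10, sell 569: 569/1168 × $11,473.55 → $5,589.42
After Mar 11: 848 on hand, pool $8,511.08 (≈ $10.0367 each)
After Mar 14: 1082 on hand, pool $10,687.28 (≈ $9.8773 each)
Mar 15, sell 635: 635/1082 × $10,687.28 → $6,272.10
Total COGS = $5,589.42 + $6,272.10 = $11,861.52
Ending inventory (cost pool remaining) = $4,415.18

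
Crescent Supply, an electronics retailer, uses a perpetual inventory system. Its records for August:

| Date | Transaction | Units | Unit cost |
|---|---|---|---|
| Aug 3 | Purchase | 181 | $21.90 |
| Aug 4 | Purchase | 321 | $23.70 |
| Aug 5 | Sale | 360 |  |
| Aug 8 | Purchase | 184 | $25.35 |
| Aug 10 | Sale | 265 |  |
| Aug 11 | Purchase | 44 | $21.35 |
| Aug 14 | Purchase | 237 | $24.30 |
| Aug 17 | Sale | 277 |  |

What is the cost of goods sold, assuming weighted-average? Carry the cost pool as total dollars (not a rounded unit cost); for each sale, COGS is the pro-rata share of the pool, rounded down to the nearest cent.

COGS = $21,379.10

After Aug 3: 181 on hand, pool $3,963.90 (≈ $21.9000 each)
After Aug 4: 502 on hand, pool $11,571.60 (≈ $23.0510 each)
Aug 5, sell 360: 360/502 × $11,571.60 → $8,298.35
After Aug 8: 326 on hand, pool $7,937.65 (≈ $24.3486 each)
Aug 10, sell 265: 265/326 × $7,937.65 → $6,452.38
After Aug 11: 105 on hand, pool $2,424.67 (≈ $23.0921 each)
After Aug 14: 342 on hand, pool $8,183.77 (≈ $23.9292 each)
Aug 17, sell 277: 277/342 × $8,183.77 → $6,628.37
Total COGS = $8,298.35 + $6,452.38 + $6,628.37 = $21,379.10
Ending inventory (cost pool remaining) = $1,555.40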